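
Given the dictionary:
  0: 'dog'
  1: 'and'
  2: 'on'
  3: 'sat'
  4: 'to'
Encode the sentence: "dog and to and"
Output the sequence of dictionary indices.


Look up each word in the dictionary:
  'dog' -> 0
  'and' -> 1
  'to' -> 4
  'and' -> 1

Encoded: [0, 1, 4, 1]


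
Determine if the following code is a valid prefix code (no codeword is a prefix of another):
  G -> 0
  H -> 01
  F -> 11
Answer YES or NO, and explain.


Checking each pair (does one codeword prefix another?):
  G='0' vs H='01': prefix -- VIOLATION

NO -- this is NOT a valid prefix code. G (0) is a prefix of H (01).


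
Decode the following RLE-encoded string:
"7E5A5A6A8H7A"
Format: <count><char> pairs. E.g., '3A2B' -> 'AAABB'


Expanding each <count><char> pair:
  7E -> 'EEEEEEE'
  5A -> 'AAAAA'
  5A -> 'AAAAA'
  6A -> 'AAAAAA'
  8H -> 'HHHHHHHH'
  7A -> 'AAAAAAA'

Decoded = EEEEEEEAAAAAAAAAAAAAAAAHHHHHHHHAAAAAAA


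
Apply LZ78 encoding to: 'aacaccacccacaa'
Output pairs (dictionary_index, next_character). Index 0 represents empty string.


LZ78 encoding steps:
Dictionary: {0: ''}
Step 1: w='' (idx 0), next='a' -> output (0, 'a'), add 'a' as idx 1
Step 2: w='a' (idx 1), next='c' -> output (1, 'c'), add 'ac' as idx 2
Step 3: w='ac' (idx 2), next='c' -> output (2, 'c'), add 'acc' as idx 3
Step 4: w='acc' (idx 3), next='c' -> output (3, 'c'), add 'accc' as idx 4
Step 5: w='ac' (idx 2), next='a' -> output (2, 'a'), add 'aca' as idx 5
Step 6: w='a' (idx 1), end of input -> output (1, '')


Encoded: [(0, 'a'), (1, 'c'), (2, 'c'), (3, 'c'), (2, 'a'), (1, '')]


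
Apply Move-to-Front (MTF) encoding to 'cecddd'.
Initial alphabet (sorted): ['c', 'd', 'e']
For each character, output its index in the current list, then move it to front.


MTF encoding:
'c': index 0 in ['c', 'd', 'e'] -> ['c', 'd', 'e']
'e': index 2 in ['c', 'd', 'e'] -> ['e', 'c', 'd']
'c': index 1 in ['e', 'c', 'd'] -> ['c', 'e', 'd']
'd': index 2 in ['c', 'e', 'd'] -> ['d', 'c', 'e']
'd': index 0 in ['d', 'c', 'e'] -> ['d', 'c', 'e']
'd': index 0 in ['d', 'c', 'e'] -> ['d', 'c', 'e']


Output: [0, 2, 1, 2, 0, 0]


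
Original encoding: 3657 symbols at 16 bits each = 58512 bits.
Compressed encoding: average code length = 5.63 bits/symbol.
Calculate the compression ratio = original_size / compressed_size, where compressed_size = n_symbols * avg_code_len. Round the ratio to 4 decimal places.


original_size = n_symbols * orig_bits = 3657 * 16 = 58512 bits
compressed_size = n_symbols * avg_code_len = 3657 * 5.63 = 20588.91 bits
ratio = original_size / compressed_size = 58512 / 20588.91 = 2.8419

Compression ratio = 2.8419


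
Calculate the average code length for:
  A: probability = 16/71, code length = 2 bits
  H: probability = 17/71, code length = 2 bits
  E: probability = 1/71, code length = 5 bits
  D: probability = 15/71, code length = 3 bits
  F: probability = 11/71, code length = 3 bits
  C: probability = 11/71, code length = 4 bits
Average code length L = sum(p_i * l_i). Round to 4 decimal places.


Weighted contributions p_i * l_i:
  A: (16/71) * 2 = 32/71
  H: (17/71) * 2 = 34/71
  E: (1/71) * 5 = 5/71
  D: (15/71) * 3 = 45/71
  F: (11/71) * 3 = 33/71
  C: (11/71) * 4 = 44/71
Sum = (32 + 34 + 5 + 45 + 33 + 44)/71 = 193/71

L = 193/71 = 2.7183 bits/symbol


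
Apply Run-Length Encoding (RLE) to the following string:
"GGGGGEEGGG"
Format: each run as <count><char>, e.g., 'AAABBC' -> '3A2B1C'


Scanning runs left to right:
  i=0: run of 'G' x 5 -> '5G'
  i=5: run of 'E' x 2 -> '2E'
  i=7: run of 'G' x 3 -> '3G'

RLE = 5G2E3G


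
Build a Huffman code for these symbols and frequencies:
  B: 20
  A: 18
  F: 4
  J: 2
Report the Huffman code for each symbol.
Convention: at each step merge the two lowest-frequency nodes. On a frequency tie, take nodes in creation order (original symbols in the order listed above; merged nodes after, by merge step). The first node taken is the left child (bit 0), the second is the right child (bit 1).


Huffman tree construction:
Step 1: Merge J(2) + F(4) = 6
Step 2: Merge (J+F)(6) + A(18) = 24
Step 3: Merge B(20) + ((J+F)+A)(24) = 44
Read each symbol's code off the tree from the root (left child = 0, right child = 1).

Codes:
  B: 0 (length 1)
  A: 11 (length 2)
  F: 101 (length 3)
  J: 100 (length 3)
Average code length: 74/44 = 1.6818 bits/symbol


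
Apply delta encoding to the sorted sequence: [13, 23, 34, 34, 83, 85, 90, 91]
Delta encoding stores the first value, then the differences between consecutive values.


First value: 13
Deltas:
  23 - 13 = 10
  34 - 23 = 11
  34 - 34 = 0
  83 - 34 = 49
  85 - 83 = 2
  90 - 85 = 5
  91 - 90 = 1


Delta encoded: [13, 10, 11, 0, 49, 2, 5, 1]


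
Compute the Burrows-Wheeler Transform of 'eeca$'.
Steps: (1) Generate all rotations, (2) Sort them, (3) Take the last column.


Rotations (sorted):
  0: $eeca -> last char: a
  1: a$eec -> last char: c
  2: ca$ee -> last char: e
  3: eca$e -> last char: e
  4: eeca$ -> last char: $


BWT = acee$


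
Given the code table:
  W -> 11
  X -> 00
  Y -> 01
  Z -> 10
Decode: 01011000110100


Decoding:
01 -> Y
01 -> Y
10 -> Z
00 -> X
11 -> W
01 -> Y
00 -> X


Result: YYZXWYX


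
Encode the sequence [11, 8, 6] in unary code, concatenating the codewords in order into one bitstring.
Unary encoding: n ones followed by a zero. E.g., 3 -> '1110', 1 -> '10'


Encode each number as n ones followed by a terminating 0:
  11 -> 111111111110 (12 bits)
  8 -> 111111110 (9 bits)
  6 -> 1111110 (7 bits)
Total length = 12 + 9 + 7 = 28 bits.

Unary([11, 8, 6]) = 1111111111101111111101111110 (28 bits)


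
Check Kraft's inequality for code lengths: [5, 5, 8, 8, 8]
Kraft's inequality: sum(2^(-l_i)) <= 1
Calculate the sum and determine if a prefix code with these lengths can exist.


Sum = 2^(-5) + 2^(-5) + 2^(-8) + 2^(-8) + 2^(-8)
    = 0.03125 + 0.03125 + 0.00390625 + 0.00390625 + 0.00390625
    = 19/256 = 0.07421875
Since 0.07421875 <= 1, Kraft's inequality IS satisfied.
A prefix code with these lengths CAN exist.

Kraft sum = 0.07421875. Satisfied.


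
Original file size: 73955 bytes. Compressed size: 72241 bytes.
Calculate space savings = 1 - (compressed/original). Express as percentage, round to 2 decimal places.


ratio = compressed/original = 72241/73955 = 0.976824
savings = 1 - ratio = 1 - 0.976824 = 0.023176
as a percentage: 0.023176 * 100 = 2.32%

Space savings = 1 - 72241/73955 = 2.32%


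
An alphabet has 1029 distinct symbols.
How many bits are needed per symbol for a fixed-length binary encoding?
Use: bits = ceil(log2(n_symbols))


log2(1029) = 10.007
Bracket: 2^10 = 1024 < 1029 <= 2^11 = 2048
So ceil(log2(1029)) = 11

bits = ceil(log2(1029)) = ceil(10.007) = 11 bits


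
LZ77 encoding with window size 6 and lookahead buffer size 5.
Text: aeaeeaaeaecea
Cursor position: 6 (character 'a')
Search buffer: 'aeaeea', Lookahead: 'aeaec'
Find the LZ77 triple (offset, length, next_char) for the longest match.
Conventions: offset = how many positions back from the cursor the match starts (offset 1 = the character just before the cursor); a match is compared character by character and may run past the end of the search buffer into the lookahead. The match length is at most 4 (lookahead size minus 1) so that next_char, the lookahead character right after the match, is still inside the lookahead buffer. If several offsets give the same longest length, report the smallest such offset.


Try each offset into the search buffer:
  offset=1 (pos 5, char 'a'): match length 1
  offset=2 (pos 4, char 'e'): match length 0
  offset=3 (pos 3, char 'e'): match length 0
  offset=4 (pos 2, char 'a'): match length 2
  offset=5 (pos 1, char 'e'): match length 0
  offset=6 (pos 0, char 'a'): match length 4
Longest match has length 4 at offset 6.
next_char = character at position 6 + 4 = 10 -> 'c'

Best match: offset=6, length=4 (matching 'aeae' starting at position 0)
LZ77 triple: (6, 4, 'c')


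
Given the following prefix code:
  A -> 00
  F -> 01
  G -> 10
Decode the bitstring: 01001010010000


Decoding step by step:
Bits 01 -> F
Bits 00 -> A
Bits 10 -> G
Bits 10 -> G
Bits 01 -> F
Bits 00 -> A
Bits 00 -> A


Decoded message: FAGGFAA


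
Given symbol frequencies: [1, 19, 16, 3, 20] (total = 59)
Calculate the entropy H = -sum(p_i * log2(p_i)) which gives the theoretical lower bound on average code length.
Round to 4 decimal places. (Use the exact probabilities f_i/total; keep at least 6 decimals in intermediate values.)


Per-symbol terms -p_i * log2(p_i) with p_i = f_i/59:
  p = 1/59 = 0.016949: log2(p) = -5.882643, -p*log2(p) = 0.099706
  p = 19/59 = 0.322034: log2(p) = -1.634716, -p*log2(p) = 0.526434
  p = 16/59 = 0.271186: log2(p) = -1.882643, -p*log2(p) = 0.510547
  p = 3/59 = 0.050847: log2(p) = -4.297681, -p*log2(p) = 0.218526
  p = 20/59 = 0.338983: log2(p) = -1.560715, -p*log2(p) = 0.529056
H = 0.099706 + 0.526434 + 0.510547 + 0.218526 + 0.529056 = 1.884269

H = 1.8843 bits/symbol


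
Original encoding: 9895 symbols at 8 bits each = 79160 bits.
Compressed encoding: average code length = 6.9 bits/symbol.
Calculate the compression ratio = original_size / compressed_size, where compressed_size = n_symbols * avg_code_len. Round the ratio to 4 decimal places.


original_size = n_symbols * orig_bits = 9895 * 8 = 79160 bits
compressed_size = n_symbols * avg_code_len = 9895 * 6.9 = 68275.5 bits
ratio = original_size / compressed_size = 79160 / 68275.5 = 1.1594

Compression ratio = 1.1594


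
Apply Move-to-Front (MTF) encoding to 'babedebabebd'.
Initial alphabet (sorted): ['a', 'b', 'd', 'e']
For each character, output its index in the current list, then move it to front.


MTF encoding:
'b': index 1 in ['a', 'b', 'd', 'e'] -> ['b', 'a', 'd', 'e']
'a': index 1 in ['b', 'a', 'd', 'e'] -> ['a', 'b', 'd', 'e']
'b': index 1 in ['a', 'b', 'd', 'e'] -> ['b', 'a', 'd', 'e']
'e': index 3 in ['b', 'a', 'd', 'e'] -> ['e', 'b', 'a', 'd']
'd': index 3 in ['e', 'b', 'a', 'd'] -> ['d', 'e', 'b', 'a']
'e': index 1 in ['d', 'e', 'b', 'a'] -> ['e', 'd', 'b', 'a']
'b': index 2 in ['e', 'd', 'b', 'a'] -> ['b', 'e', 'd', 'a']
'a': index 3 in ['b', 'e', 'd', 'a'] -> ['a', 'b', 'e', 'd']
'b': index 1 in ['a', 'b', 'e', 'd'] -> ['b', 'a', 'e', 'd']
'e': index 2 in ['b', 'a', 'e', 'd'] -> ['e', 'b', 'a', 'd']
'b': index 1 in ['e', 'b', 'a', 'd'] -> ['b', 'e', 'a', 'd']
'd': index 3 in ['b', 'e', 'a', 'd'] -> ['d', 'b', 'e', 'a']


Output: [1, 1, 1, 3, 3, 1, 2, 3, 1, 2, 1, 3]


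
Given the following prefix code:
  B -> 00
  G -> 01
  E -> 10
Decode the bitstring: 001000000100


Decoding step by step:
Bits 00 -> B
Bits 10 -> E
Bits 00 -> B
Bits 00 -> B
Bits 01 -> G
Bits 00 -> B


Decoded message: BEBBGB


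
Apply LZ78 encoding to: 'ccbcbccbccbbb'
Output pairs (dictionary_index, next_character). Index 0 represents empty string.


LZ78 encoding steps:
Dictionary: {0: ''}
Step 1: w='' (idx 0), next='c' -> output (0, 'c'), add 'c' as idx 1
Step 2: w='c' (idx 1), next='b' -> output (1, 'b'), add 'cb' as idx 2
Step 3: w='cb' (idx 2), next='c' -> output (2, 'c'), add 'cbc' as idx 3
Step 4: w='cbc' (idx 3), next='c' -> output (3, 'c'), add 'cbcc' as idx 4
Step 5: w='' (idx 0), next='b' -> output (0, 'b'), add 'b' as idx 5
Step 6: w='b' (idx 5), next='b' -> output (5, 'b'), add 'bb' as idx 6


Encoded: [(0, 'c'), (1, 'b'), (2, 'c'), (3, 'c'), (0, 'b'), (5, 'b')]


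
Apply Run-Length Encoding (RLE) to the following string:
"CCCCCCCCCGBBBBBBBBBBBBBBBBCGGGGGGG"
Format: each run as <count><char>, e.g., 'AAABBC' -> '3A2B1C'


Scanning runs left to right:
  i=0: run of 'C' x 9 -> '9C'
  i=9: run of 'G' x 1 -> '1G'
  i=10: run of 'B' x 16 -> '16B'
  i=26: run of 'C' x 1 -> '1C'
  i=27: run of 'G' x 7 -> '7G'

RLE = 9C1G16B1C7G


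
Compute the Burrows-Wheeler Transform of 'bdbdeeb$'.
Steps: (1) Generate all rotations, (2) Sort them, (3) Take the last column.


Rotations (sorted):
  0: $bdbdeeb -> last char: b
  1: b$bdbdee -> last char: e
  2: bdbdeeb$ -> last char: $
  3: bdeeb$bd -> last char: d
  4: dbdeeb$b -> last char: b
  5: deeb$bdb -> last char: b
  6: eb$bdbde -> last char: e
  7: eeb$bdbd -> last char: d


BWT = be$dbbed


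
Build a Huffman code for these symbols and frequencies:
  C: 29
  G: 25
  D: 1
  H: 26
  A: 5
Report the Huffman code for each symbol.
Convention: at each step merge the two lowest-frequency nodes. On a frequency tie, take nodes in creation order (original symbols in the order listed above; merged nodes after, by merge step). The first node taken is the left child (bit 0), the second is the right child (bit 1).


Huffman tree construction:
Step 1: Merge D(1) + A(5) = 6
Step 2: Merge (D+A)(6) + G(25) = 31
Step 3: Merge H(26) + C(29) = 55
Step 4: Merge ((D+A)+G)(31) + (H+C)(55) = 86
Read each symbol's code off the tree from the root (left child = 0, right child = 1).

Codes:
  C: 11 (length 2)
  G: 01 (length 2)
  D: 000 (length 3)
  H: 10 (length 2)
  A: 001 (length 3)
Average code length: 178/86 = 2.0698 bits/symbol


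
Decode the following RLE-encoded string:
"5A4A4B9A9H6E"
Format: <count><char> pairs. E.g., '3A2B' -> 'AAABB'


Expanding each <count><char> pair:
  5A -> 'AAAAA'
  4A -> 'AAAA'
  4B -> 'BBBB'
  9A -> 'AAAAAAAAA'
  9H -> 'HHHHHHHHH'
  6E -> 'EEEEEE'

Decoded = AAAAAAAAABBBBAAAAAAAAAHHHHHHHHHEEEEEE


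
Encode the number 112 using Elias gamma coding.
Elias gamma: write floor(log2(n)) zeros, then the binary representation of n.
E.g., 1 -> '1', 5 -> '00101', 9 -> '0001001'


num_bits = floor(log2(112)) + 1 = 7
leading_zeros = num_bits - 1 = 6
binary(112) = 1110000

Elias gamma(112) = '000000' + '1110000' = 0000001110000 (13 bits)


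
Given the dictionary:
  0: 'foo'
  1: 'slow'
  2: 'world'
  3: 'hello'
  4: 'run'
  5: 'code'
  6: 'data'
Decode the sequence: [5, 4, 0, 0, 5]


Look up each index in the dictionary:
  5 -> 'code'
  4 -> 'run'
  0 -> 'foo'
  0 -> 'foo'
  5 -> 'code'

Decoded: "code run foo foo code"


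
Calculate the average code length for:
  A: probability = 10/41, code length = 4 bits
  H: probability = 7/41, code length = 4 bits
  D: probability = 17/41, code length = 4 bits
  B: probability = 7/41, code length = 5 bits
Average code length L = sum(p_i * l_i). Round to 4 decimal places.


Weighted contributions p_i * l_i:
  A: (10/41) * 4 = 40/41
  H: (7/41) * 4 = 28/41
  D: (17/41) * 4 = 68/41
  B: (7/41) * 5 = 35/41
Sum = (40 + 28 + 68 + 35)/41 = 171/41

L = 171/41 = 4.1707 bits/symbol


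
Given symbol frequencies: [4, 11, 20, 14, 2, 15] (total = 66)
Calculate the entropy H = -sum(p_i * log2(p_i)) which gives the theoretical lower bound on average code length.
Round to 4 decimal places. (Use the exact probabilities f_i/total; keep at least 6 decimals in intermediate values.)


Per-symbol terms -p_i * log2(p_i) with p_i = f_i/66:
  p = 4/66 = 0.060606: log2(p) = -4.044394, -p*log2(p) = 0.245115
  p = 11/66 = 0.166667: log2(p) = -2.584963, -p*log2(p) = 0.430827
  p = 20/66 = 0.303030: log2(p) = -1.722466, -p*log2(p) = 0.521959
  p = 14/66 = 0.212121: log2(p) = -2.237039, -p*log2(p) = 0.474523
  p = 2/66 = 0.030303: log2(p) = -5.044394, -p*log2(p) = 0.152860
  p = 15/66 = 0.227273: log2(p) = -2.137504, -p*log2(p) = 0.485796
H = 0.245115 + 0.430827 + 0.521959 + 0.474523 + 0.152860 + 0.485796 = 2.311080

H = 2.3111 bits/symbol


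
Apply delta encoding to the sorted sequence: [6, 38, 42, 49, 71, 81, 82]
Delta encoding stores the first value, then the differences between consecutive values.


First value: 6
Deltas:
  38 - 6 = 32
  42 - 38 = 4
  49 - 42 = 7
  71 - 49 = 22
  81 - 71 = 10
  82 - 81 = 1


Delta encoded: [6, 32, 4, 7, 22, 10, 1]


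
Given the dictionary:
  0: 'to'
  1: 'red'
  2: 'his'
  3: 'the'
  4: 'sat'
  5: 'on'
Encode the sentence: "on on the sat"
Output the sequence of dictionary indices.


Look up each word in the dictionary:
  'on' -> 5
  'on' -> 5
  'the' -> 3
  'sat' -> 4

Encoded: [5, 5, 3, 4]


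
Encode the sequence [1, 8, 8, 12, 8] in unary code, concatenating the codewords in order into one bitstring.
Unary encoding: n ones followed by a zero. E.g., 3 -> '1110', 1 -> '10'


Encode each number as n ones followed by a terminating 0:
  1 -> 10 (2 bits)
  8 -> 111111110 (9 bits)
  8 -> 111111110 (9 bits)
  12 -> 1111111111110 (13 bits)
  8 -> 111111110 (9 bits)
Total length = 2 + 9 + 9 + 13 + 9 = 42 bits.

Unary([1, 8, 8, 12, 8]) = 101111111101111111101111111111110111111110 (42 bits)


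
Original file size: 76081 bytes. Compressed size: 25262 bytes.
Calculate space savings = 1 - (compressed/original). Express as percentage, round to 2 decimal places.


ratio = compressed/original = 25262/76081 = 0.332041
savings = 1 - ratio = 1 - 0.332041 = 0.667959
as a percentage: 0.667959 * 100 = 66.8%

Space savings = 1 - 25262/76081 = 66.8%


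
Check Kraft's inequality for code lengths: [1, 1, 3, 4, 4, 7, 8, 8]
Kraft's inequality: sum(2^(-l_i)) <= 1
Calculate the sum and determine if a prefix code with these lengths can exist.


Sum = 2^(-1) + 2^(-1) + 2^(-3) + 2^(-4) + 2^(-4) + 2^(-7) + 2^(-8) + 2^(-8)
    = 0.5 + 0.5 + 0.125 + 0.0625 + 0.0625 + 0.0078125 + 0.00390625 + 0.00390625
    = 324/256 = 1.265625
Since 1.265625 > 1, Kraft's inequality is NOT satisfied.
A prefix code with these lengths CANNOT exist.

Kraft sum = 1.265625. Not satisfied.


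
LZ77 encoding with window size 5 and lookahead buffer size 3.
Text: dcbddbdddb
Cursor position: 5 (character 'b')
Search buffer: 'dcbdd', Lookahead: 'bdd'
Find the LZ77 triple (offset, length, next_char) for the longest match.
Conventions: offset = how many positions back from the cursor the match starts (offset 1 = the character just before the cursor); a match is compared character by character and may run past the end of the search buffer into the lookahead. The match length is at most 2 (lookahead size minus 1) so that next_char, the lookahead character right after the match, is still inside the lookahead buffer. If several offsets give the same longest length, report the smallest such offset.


Try each offset into the search buffer:
  offset=1 (pos 4, char 'd'): match length 0
  offset=2 (pos 3, char 'd'): match length 0
  offset=3 (pos 2, char 'b'): match length 2
  offset=4 (pos 1, char 'c'): match length 0
  offset=5 (pos 0, char 'd'): match length 0
Longest match has length 2 at offset 3.
next_char = character at position 5 + 2 = 7 -> 'd'

Best match: offset=3, length=2 (matching 'bd' starting at position 2)
LZ77 triple: (3, 2, 'd')


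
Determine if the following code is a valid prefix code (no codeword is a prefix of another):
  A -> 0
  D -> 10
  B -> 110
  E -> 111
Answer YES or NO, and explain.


Checking each pair (does one codeword prefix another?):
  A='0' vs D='10': no prefix
  A='0' vs B='110': no prefix
  A='0' vs E='111': no prefix
  D='10' vs A='0': no prefix
  D='10' vs B='110': no prefix
  D='10' vs E='111': no prefix
  B='110' vs A='0': no prefix
  B='110' vs D='10': no prefix
  B='110' vs E='111': no prefix
  E='111' vs A='0': no prefix
  E='111' vs D='10': no prefix
  E='111' vs B='110': no prefix
No violation found over all pairs.

YES -- this is a valid prefix code. No codeword is a prefix of any other codeword.


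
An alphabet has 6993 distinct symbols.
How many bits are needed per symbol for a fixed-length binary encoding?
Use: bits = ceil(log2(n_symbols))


log2(6993) = 12.7717
Bracket: 2^12 = 4096 < 6993 <= 2^13 = 8192
So ceil(log2(6993)) = 13

bits = ceil(log2(6993)) = ceil(12.7717) = 13 bits


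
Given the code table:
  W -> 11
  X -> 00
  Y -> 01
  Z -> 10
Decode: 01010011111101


Decoding:
01 -> Y
01 -> Y
00 -> X
11 -> W
11 -> W
11 -> W
01 -> Y


Result: YYXWWWY


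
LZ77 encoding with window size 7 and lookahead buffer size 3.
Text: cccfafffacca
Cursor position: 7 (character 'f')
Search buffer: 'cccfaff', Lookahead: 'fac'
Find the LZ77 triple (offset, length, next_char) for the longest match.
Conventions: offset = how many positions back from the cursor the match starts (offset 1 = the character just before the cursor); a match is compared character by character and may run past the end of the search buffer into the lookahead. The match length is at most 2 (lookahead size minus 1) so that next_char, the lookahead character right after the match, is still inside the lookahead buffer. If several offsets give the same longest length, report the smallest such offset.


Try each offset into the search buffer:
  offset=1 (pos 6, char 'f'): match length 1
  offset=2 (pos 5, char 'f'): match length 1
  offset=3 (pos 4, char 'a'): match length 0
  offset=4 (pos 3, char 'f'): match length 2
  offset=5 (pos 2, char 'c'): match length 0
  offset=6 (pos 1, char 'c'): match length 0
  offset=7 (pos 0, char 'c'): match length 0
Longest match has length 2 at offset 4.
next_char = character at position 7 + 2 = 9 -> 'c'

Best match: offset=4, length=2 (matching 'fa' starting at position 3)
LZ77 triple: (4, 2, 'c')


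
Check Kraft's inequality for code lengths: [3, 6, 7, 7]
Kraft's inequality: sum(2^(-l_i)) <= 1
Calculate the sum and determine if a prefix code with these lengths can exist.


Sum = 2^(-3) + 2^(-6) + 2^(-7) + 2^(-7)
    = 0.125 + 0.015625 + 0.0078125 + 0.0078125
    = 20/128 = 0.15625
Since 0.15625 <= 1, Kraft's inequality IS satisfied.
A prefix code with these lengths CAN exist.

Kraft sum = 0.15625. Satisfied.


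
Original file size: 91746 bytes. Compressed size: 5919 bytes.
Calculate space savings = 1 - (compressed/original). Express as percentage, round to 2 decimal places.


ratio = compressed/original = 5919/91746 = 0.064515
savings = 1 - ratio = 1 - 0.064515 = 0.935485
as a percentage: 0.935485 * 100 = 93.55%

Space savings = 1 - 5919/91746 = 93.55%


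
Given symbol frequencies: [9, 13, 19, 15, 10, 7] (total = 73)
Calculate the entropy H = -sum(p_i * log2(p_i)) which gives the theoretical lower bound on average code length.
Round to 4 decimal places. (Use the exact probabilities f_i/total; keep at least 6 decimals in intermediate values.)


Per-symbol terms -p_i * log2(p_i) with p_i = f_i/73:
  p = 9/73 = 0.123288: log2(p) = -3.019900, -p*log2(p) = 0.372316
  p = 13/73 = 0.178082: log2(p) = -2.489385, -p*log2(p) = 0.443315
  p = 19/73 = 0.260274: log2(p) = -1.941897, -p*log2(p) = 0.505425
  p = 15/73 = 0.205479: log2(p) = -2.282934, -p*log2(p) = 0.469096
  p = 10/73 = 0.136986: log2(p) = -2.867896, -p*log2(p) = 0.392863
  p = 7/73 = 0.095890: log2(p) = -3.382470, -p*log2(p) = 0.324346
H = 0.372316 + 0.443315 + 0.505425 + 0.469096 + 0.392863 + 0.324346 = 2.507361

H = 2.5074 bits/symbol


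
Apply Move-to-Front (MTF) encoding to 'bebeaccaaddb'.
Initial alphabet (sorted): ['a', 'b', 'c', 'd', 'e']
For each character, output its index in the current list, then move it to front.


MTF encoding:
'b': index 1 in ['a', 'b', 'c', 'd', 'e'] -> ['b', 'a', 'c', 'd', 'e']
'e': index 4 in ['b', 'a', 'c', 'd', 'e'] -> ['e', 'b', 'a', 'c', 'd']
'b': index 1 in ['e', 'b', 'a', 'c', 'd'] -> ['b', 'e', 'a', 'c', 'd']
'e': index 1 in ['b', 'e', 'a', 'c', 'd'] -> ['e', 'b', 'a', 'c', 'd']
'a': index 2 in ['e', 'b', 'a', 'c', 'd'] -> ['a', 'e', 'b', 'c', 'd']
'c': index 3 in ['a', 'e', 'b', 'c', 'd'] -> ['c', 'a', 'e', 'b', 'd']
'c': index 0 in ['c', 'a', 'e', 'b', 'd'] -> ['c', 'a', 'e', 'b', 'd']
'a': index 1 in ['c', 'a', 'e', 'b', 'd'] -> ['a', 'c', 'e', 'b', 'd']
'a': index 0 in ['a', 'c', 'e', 'b', 'd'] -> ['a', 'c', 'e', 'b', 'd']
'd': index 4 in ['a', 'c', 'e', 'b', 'd'] -> ['d', 'a', 'c', 'e', 'b']
'd': index 0 in ['d', 'a', 'c', 'e', 'b'] -> ['d', 'a', 'c', 'e', 'b']
'b': index 4 in ['d', 'a', 'c', 'e', 'b'] -> ['b', 'd', 'a', 'c', 'e']


Output: [1, 4, 1, 1, 2, 3, 0, 1, 0, 4, 0, 4]


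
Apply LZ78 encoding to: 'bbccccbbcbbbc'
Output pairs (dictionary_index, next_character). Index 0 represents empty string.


LZ78 encoding steps:
Dictionary: {0: ''}
Step 1: w='' (idx 0), next='b' -> output (0, 'b'), add 'b' as idx 1
Step 2: w='b' (idx 1), next='c' -> output (1, 'c'), add 'bc' as idx 2
Step 3: w='' (idx 0), next='c' -> output (0, 'c'), add 'c' as idx 3
Step 4: w='c' (idx 3), next='c' -> output (3, 'c'), add 'cc' as idx 4
Step 5: w='b' (idx 1), next='b' -> output (1, 'b'), add 'bb' as idx 5
Step 6: w='c' (idx 3), next='b' -> output (3, 'b'), add 'cb' as idx 6
Step 7: w='bb' (idx 5), next='c' -> output (5, 'c'), add 'bbc' as idx 7


Encoded: [(0, 'b'), (1, 'c'), (0, 'c'), (3, 'c'), (1, 'b'), (3, 'b'), (5, 'c')]


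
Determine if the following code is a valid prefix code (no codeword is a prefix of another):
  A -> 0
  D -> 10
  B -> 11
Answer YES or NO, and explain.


Checking each pair (does one codeword prefix another?):
  A='0' vs D='10': no prefix
  A='0' vs B='11': no prefix
  D='10' vs A='0': no prefix
  D='10' vs B='11': no prefix
  B='11' vs A='0': no prefix
  B='11' vs D='10': no prefix
No violation found over all pairs.

YES -- this is a valid prefix code. No codeword is a prefix of any other codeword.


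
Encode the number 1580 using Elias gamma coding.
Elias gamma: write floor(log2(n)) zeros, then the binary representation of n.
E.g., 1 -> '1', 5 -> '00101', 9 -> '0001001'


num_bits = floor(log2(1580)) + 1 = 11
leading_zeros = num_bits - 1 = 10
binary(1580) = 11000101100

Elias gamma(1580) = '0000000000' + '11000101100' = 000000000011000101100 (21 bits)


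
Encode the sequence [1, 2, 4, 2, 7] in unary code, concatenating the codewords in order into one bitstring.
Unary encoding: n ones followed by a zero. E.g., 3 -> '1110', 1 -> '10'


Encode each number as n ones followed by a terminating 0:
  1 -> 10 (2 bits)
  2 -> 110 (3 bits)
  4 -> 11110 (5 bits)
  2 -> 110 (3 bits)
  7 -> 11111110 (8 bits)
Total length = 2 + 3 + 5 + 3 + 8 = 21 bits.

Unary([1, 2, 4, 2, 7]) = 101101111011011111110 (21 bits)


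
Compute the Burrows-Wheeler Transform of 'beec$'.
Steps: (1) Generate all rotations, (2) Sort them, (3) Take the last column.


Rotations (sorted):
  0: $beec -> last char: c
  1: beec$ -> last char: $
  2: c$bee -> last char: e
  3: ec$be -> last char: e
  4: eec$b -> last char: b


BWT = c$eeb


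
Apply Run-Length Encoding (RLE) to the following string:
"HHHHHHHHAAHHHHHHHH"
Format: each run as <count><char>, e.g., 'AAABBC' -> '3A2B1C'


Scanning runs left to right:
  i=0: run of 'H' x 8 -> '8H'
  i=8: run of 'A' x 2 -> '2A'
  i=10: run of 'H' x 8 -> '8H'

RLE = 8H2A8H


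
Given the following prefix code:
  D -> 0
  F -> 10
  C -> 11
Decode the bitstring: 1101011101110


Decoding step by step:
Bits 11 -> C
Bits 0 -> D
Bits 10 -> F
Bits 11 -> C
Bits 10 -> F
Bits 11 -> C
Bits 10 -> F


Decoded message: CDFCFCF


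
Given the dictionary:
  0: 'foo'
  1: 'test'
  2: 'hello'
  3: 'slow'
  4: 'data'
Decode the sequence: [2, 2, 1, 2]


Look up each index in the dictionary:
  2 -> 'hello'
  2 -> 'hello'
  1 -> 'test'
  2 -> 'hello'

Decoded: "hello hello test hello"


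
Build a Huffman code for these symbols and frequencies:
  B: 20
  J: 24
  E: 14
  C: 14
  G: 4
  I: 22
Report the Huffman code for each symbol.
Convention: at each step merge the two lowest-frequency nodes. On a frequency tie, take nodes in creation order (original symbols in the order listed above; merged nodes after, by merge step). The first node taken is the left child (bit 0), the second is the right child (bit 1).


Huffman tree construction:
Step 1: Merge G(4) + E(14) = 18
Step 2: Merge C(14) + (G+E)(18) = 32
Step 3: Merge B(20) + I(22) = 42
Step 4: Merge J(24) + (C+(G+E))(32) = 56
Step 5: Merge (B+I)(42) + (J+(C+(G+E)))(56) = 98
Read each symbol's code off the tree from the root (left child = 0, right child = 1).

Codes:
  B: 00 (length 2)
  J: 10 (length 2)
  E: 1111 (length 4)
  C: 110 (length 3)
  G: 1110 (length 4)
  I: 01 (length 2)
Average code length: 246/98 = 2.5102 bits/symbol


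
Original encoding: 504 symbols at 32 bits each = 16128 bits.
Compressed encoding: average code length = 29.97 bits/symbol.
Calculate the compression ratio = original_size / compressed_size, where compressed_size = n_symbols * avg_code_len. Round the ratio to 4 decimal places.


original_size = n_symbols * orig_bits = 504 * 32 = 16128 bits
compressed_size = n_symbols * avg_code_len = 504 * 29.97 = 15104.88 bits
ratio = original_size / compressed_size = 16128 / 15104.88 = 1.0677

Compression ratio = 1.0677


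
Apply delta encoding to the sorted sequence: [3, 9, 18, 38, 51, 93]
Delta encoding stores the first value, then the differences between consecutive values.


First value: 3
Deltas:
  9 - 3 = 6
  18 - 9 = 9
  38 - 18 = 20
  51 - 38 = 13
  93 - 51 = 42


Delta encoded: [3, 6, 9, 20, 13, 42]


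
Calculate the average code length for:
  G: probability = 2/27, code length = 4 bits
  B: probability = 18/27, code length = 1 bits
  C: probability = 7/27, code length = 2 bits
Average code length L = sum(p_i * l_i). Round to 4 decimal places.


Weighted contributions p_i * l_i:
  G: (2/27) * 4 = 8/27
  B: (18/27) * 1 = 18/27
  C: (7/27) * 2 = 14/27
Sum = (8 + 18 + 14)/27 = 40/27

L = 40/27 = 1.4815 bits/symbol


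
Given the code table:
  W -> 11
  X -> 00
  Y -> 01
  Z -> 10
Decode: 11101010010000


Decoding:
11 -> W
10 -> Z
10 -> Z
10 -> Z
01 -> Y
00 -> X
00 -> X


Result: WZZZYXX


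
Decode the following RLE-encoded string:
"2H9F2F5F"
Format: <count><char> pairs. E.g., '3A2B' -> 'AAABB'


Expanding each <count><char> pair:
  2H -> 'HH'
  9F -> 'FFFFFFFFF'
  2F -> 'FF'
  5F -> 'FFFFF'

Decoded = HHFFFFFFFFFFFFFFFF


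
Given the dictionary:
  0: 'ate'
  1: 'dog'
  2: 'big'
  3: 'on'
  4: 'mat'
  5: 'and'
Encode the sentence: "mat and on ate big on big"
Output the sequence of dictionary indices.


Look up each word in the dictionary:
  'mat' -> 4
  'and' -> 5
  'on' -> 3
  'ate' -> 0
  'big' -> 2
  'on' -> 3
  'big' -> 2

Encoded: [4, 5, 3, 0, 2, 3, 2]


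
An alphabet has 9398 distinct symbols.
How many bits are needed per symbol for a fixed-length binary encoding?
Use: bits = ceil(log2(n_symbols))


log2(9398) = 13.1981
Bracket: 2^13 = 8192 < 9398 <= 2^14 = 16384
So ceil(log2(9398)) = 14

bits = ceil(log2(9398)) = ceil(13.1981) = 14 bits


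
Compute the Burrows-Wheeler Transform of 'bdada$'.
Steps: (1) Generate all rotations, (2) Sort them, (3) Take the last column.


Rotations (sorted):
  0: $bdada -> last char: a
  1: a$bdad -> last char: d
  2: ada$bd -> last char: d
  3: bdada$ -> last char: $
  4: da$bda -> last char: a
  5: dada$b -> last char: b


BWT = add$ab


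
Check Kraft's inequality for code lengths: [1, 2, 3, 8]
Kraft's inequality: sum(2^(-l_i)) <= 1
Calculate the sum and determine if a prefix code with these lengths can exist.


Sum = 2^(-1) + 2^(-2) + 2^(-3) + 2^(-8)
    = 0.5 + 0.25 + 0.125 + 0.00390625
    = 225/256 = 0.87890625
Since 0.87890625 <= 1, Kraft's inequality IS satisfied.
A prefix code with these lengths CAN exist.

Kraft sum = 0.87890625. Satisfied.


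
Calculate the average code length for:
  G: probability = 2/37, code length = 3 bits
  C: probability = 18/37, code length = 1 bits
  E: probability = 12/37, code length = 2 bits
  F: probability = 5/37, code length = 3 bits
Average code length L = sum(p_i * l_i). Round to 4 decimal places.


Weighted contributions p_i * l_i:
  G: (2/37) * 3 = 6/37
  C: (18/37) * 1 = 18/37
  E: (12/37) * 2 = 24/37
  F: (5/37) * 3 = 15/37
Sum = (6 + 18 + 24 + 15)/37 = 63/37

L = 63/37 = 1.7027 bits/symbol


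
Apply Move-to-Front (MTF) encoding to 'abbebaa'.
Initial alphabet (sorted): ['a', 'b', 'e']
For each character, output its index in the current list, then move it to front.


MTF encoding:
'a': index 0 in ['a', 'b', 'e'] -> ['a', 'b', 'e']
'b': index 1 in ['a', 'b', 'e'] -> ['b', 'a', 'e']
'b': index 0 in ['b', 'a', 'e'] -> ['b', 'a', 'e']
'e': index 2 in ['b', 'a', 'e'] -> ['e', 'b', 'a']
'b': index 1 in ['e', 'b', 'a'] -> ['b', 'e', 'a']
'a': index 2 in ['b', 'e', 'a'] -> ['a', 'b', 'e']
'a': index 0 in ['a', 'b', 'e'] -> ['a', 'b', 'e']


Output: [0, 1, 0, 2, 1, 2, 0]


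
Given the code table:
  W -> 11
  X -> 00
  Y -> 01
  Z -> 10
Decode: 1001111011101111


Decoding:
10 -> Z
01 -> Y
11 -> W
10 -> Z
11 -> W
10 -> Z
11 -> W
11 -> W


Result: ZYWZWZWW


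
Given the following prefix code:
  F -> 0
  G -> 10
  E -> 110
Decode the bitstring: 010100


Decoding step by step:
Bits 0 -> F
Bits 10 -> G
Bits 10 -> G
Bits 0 -> F


Decoded message: FGGF


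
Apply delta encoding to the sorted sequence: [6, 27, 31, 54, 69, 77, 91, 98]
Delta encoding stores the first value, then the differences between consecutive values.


First value: 6
Deltas:
  27 - 6 = 21
  31 - 27 = 4
  54 - 31 = 23
  69 - 54 = 15
  77 - 69 = 8
  91 - 77 = 14
  98 - 91 = 7


Delta encoded: [6, 21, 4, 23, 15, 8, 14, 7]


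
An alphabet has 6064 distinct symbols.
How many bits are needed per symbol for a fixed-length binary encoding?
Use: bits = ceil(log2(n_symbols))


log2(6064) = 12.5661
Bracket: 2^12 = 4096 < 6064 <= 2^13 = 8192
So ceil(log2(6064)) = 13

bits = ceil(log2(6064)) = ceil(12.5661) = 13 bits


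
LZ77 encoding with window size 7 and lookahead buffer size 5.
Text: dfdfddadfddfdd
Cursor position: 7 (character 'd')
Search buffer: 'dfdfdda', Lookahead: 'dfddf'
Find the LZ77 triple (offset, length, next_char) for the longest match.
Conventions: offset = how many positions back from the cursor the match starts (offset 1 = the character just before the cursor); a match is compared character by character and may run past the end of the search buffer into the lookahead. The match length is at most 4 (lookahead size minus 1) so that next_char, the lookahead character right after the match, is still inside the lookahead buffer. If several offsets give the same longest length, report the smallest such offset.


Try each offset into the search buffer:
  offset=1 (pos 6, char 'a'): match length 0
  offset=2 (pos 5, char 'd'): match length 1
  offset=3 (pos 4, char 'd'): match length 1
  offset=4 (pos 3, char 'f'): match length 0
  offset=5 (pos 2, char 'd'): match length 4
  offset=6 (pos 1, char 'f'): match length 0
  offset=7 (pos 0, char 'd'): match length 3
Longest match has length 4 at offset 5.
next_char = character at position 7 + 4 = 11 -> 'f'

Best match: offset=5, length=4 (matching 'dfdd' starting at position 2)
LZ77 triple: (5, 4, 'f')


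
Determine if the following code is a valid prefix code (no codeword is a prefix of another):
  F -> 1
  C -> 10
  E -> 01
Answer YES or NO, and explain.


Checking each pair (does one codeword prefix another?):
  F='1' vs C='10': prefix -- VIOLATION

NO -- this is NOT a valid prefix code. F (1) is a prefix of C (10).


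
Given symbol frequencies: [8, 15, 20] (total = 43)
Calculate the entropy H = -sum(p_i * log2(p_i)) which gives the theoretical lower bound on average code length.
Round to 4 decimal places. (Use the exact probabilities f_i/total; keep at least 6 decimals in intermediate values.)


Per-symbol terms -p_i * log2(p_i) with p_i = f_i/43:
  p = 8/43 = 0.186047: log2(p) = -2.426265, -p*log2(p) = 0.451398
  p = 15/43 = 0.348837: log2(p) = -1.519374, -p*log2(p) = 0.530014
  p = 20/43 = 0.465116: log2(p) = -1.104337, -p*log2(p) = 0.513645
H = 0.451398 + 0.530014 + 0.513645 = 1.495057

H = 1.4951 bits/symbol


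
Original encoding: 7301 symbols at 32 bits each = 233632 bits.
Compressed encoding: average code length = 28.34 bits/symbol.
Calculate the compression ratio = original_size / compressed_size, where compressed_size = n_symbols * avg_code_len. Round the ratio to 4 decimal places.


original_size = n_symbols * orig_bits = 7301 * 32 = 233632 bits
compressed_size = n_symbols * avg_code_len = 7301 * 28.34 = 206910.34 bits
ratio = original_size / compressed_size = 233632 / 206910.34 = 1.1291

Compression ratio = 1.1291


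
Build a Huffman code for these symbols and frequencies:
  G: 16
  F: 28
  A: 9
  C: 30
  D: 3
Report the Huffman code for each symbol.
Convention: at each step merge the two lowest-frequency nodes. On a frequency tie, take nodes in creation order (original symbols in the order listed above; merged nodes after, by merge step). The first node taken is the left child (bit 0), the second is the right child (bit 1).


Huffman tree construction:
Step 1: Merge D(3) + A(9) = 12
Step 2: Merge (D+A)(12) + G(16) = 28
Step 3: Merge F(28) + ((D+A)+G)(28) = 56
Step 4: Merge C(30) + (F+((D+A)+G))(56) = 86
Read each symbol's code off the tree from the root (left child = 0, right child = 1).

Codes:
  G: 111 (length 3)
  F: 10 (length 2)
  A: 1101 (length 4)
  C: 0 (length 1)
  D: 1100 (length 4)
Average code length: 182/86 = 2.1163 bits/symbol


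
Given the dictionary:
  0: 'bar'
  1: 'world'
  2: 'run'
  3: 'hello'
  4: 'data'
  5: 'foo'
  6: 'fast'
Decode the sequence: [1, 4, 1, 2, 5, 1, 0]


Look up each index in the dictionary:
  1 -> 'world'
  4 -> 'data'
  1 -> 'world'
  2 -> 'run'
  5 -> 'foo'
  1 -> 'world'
  0 -> 'bar'

Decoded: "world data world run foo world bar"


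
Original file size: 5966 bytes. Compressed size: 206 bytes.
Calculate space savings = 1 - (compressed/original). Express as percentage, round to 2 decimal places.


ratio = compressed/original = 206/5966 = 0.034529
savings = 1 - ratio = 1 - 0.034529 = 0.965471
as a percentage: 0.965471 * 100 = 96.55%

Space savings = 1 - 206/5966 = 96.55%


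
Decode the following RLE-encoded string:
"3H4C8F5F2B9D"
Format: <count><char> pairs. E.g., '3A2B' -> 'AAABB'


Expanding each <count><char> pair:
  3H -> 'HHH'
  4C -> 'CCCC'
  8F -> 'FFFFFFFF'
  5F -> 'FFFFF'
  2B -> 'BB'
  9D -> 'DDDDDDDDD'

Decoded = HHHCCCCFFFFFFFFFFFFFBBDDDDDDDDD


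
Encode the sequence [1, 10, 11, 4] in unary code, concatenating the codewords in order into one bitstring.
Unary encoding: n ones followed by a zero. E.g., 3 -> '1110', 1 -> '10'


Encode each number as n ones followed by a terminating 0:
  1 -> 10 (2 bits)
  10 -> 11111111110 (11 bits)
  11 -> 111111111110 (12 bits)
  4 -> 11110 (5 bits)
Total length = 2 + 11 + 12 + 5 = 30 bits.

Unary([1, 10, 11, 4]) = 101111111111011111111111011110 (30 bits)


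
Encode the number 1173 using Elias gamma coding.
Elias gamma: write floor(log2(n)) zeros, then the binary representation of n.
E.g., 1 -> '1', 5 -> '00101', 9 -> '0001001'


num_bits = floor(log2(1173)) + 1 = 11
leading_zeros = num_bits - 1 = 10
binary(1173) = 10010010101

Elias gamma(1173) = '0000000000' + '10010010101' = 000000000010010010101 (21 bits)


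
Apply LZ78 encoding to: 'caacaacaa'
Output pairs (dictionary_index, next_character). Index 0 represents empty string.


LZ78 encoding steps:
Dictionary: {0: ''}
Step 1: w='' (idx 0), next='c' -> output (0, 'c'), add 'c' as idx 1
Step 2: w='' (idx 0), next='a' -> output (0, 'a'), add 'a' as idx 2
Step 3: w='a' (idx 2), next='c' -> output (2, 'c'), add 'ac' as idx 3
Step 4: w='a' (idx 2), next='a' -> output (2, 'a'), add 'aa' as idx 4
Step 5: w='c' (idx 1), next='a' -> output (1, 'a'), add 'ca' as idx 5
Step 6: w='a' (idx 2), end of input -> output (2, '')


Encoded: [(0, 'c'), (0, 'a'), (2, 'c'), (2, 'a'), (1, 'a'), (2, '')]


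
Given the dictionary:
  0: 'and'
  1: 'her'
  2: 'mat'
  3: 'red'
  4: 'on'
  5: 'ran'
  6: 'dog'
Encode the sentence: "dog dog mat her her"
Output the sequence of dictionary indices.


Look up each word in the dictionary:
  'dog' -> 6
  'dog' -> 6
  'mat' -> 2
  'her' -> 1
  'her' -> 1

Encoded: [6, 6, 2, 1, 1]


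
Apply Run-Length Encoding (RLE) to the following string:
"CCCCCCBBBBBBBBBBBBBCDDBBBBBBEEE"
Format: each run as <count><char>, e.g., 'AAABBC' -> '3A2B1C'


Scanning runs left to right:
  i=0: run of 'C' x 6 -> '6C'
  i=6: run of 'B' x 13 -> '13B'
  i=19: run of 'C' x 1 -> '1C'
  i=20: run of 'D' x 2 -> '2D'
  i=22: run of 'B' x 6 -> '6B'
  i=28: run of 'E' x 3 -> '3E'

RLE = 6C13B1C2D6B3E


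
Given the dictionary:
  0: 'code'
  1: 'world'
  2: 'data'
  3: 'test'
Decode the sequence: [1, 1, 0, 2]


Look up each index in the dictionary:
  1 -> 'world'
  1 -> 'world'
  0 -> 'code'
  2 -> 'data'

Decoded: "world world code data"


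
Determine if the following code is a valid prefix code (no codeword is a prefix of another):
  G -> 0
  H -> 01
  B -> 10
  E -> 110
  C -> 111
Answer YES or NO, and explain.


Checking each pair (does one codeword prefix another?):
  G='0' vs H='01': prefix -- VIOLATION

NO -- this is NOT a valid prefix code. G (0) is a prefix of H (01).
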